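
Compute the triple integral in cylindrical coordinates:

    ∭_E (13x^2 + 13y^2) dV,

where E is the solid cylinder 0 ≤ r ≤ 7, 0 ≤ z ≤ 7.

In cylindrical coordinates, x = r cos(θ), y = r sin(θ), z = z, and dV = r dr dθ dz.

The integrand becomes 13r^2, so

    ∭_E (13x^2 + 13y^2) dV = ∫_{0}^{2π} ∫_{0}^{7} ∫_{0}^{7} (13r^2) · r dz dr dθ.

Inner (z): 91r^3.
Middle (r from 0 to 7): 218491/4.
Outer (θ): 218491π/2.

Therefore the triple integral equals 218491π/2.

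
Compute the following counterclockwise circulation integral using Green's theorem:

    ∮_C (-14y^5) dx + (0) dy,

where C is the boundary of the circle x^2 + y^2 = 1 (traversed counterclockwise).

Green's theorem converts the closed line integral into a double integral over the enclosed region D:

    ∮_C P dx + Q dy = ∬_D (∂Q/∂x - ∂P/∂y) dA.

Here P = -14y^5, Q = 0, so

    ∂Q/∂x = 0,    ∂P/∂y = -70y^4,
    ∂Q/∂x - ∂P/∂y = 70y^4.

D is the region x^2 + y^2 ≤ 1. Evaluating the double integral:

In polar coordinates (x = r cos θ, y = r sin θ, dA = r dr dθ) the integrand becomes 70r^4sin(θ)^4, so

    ∬_D (70y^4) dA = ∫_0^{2π} ∫_0^{1} (70r^4sin(θ)^4) · r dr dθ.

Inner (r from 0 to 1): 35sin(θ)^4/3.
Outer (θ from 0 to 2π): 35π/4.

Therefore ∮_C P dx + Q dy = 35π/4.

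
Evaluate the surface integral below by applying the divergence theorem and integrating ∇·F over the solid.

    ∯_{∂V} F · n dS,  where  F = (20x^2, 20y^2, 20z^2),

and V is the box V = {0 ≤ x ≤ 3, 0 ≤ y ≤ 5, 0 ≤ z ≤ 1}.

By the divergence theorem,

    ∯_{∂V} F · n dS = ∭_V (∇ · F) dV.

Compute the divergence:
    ∇ · F = ∂F_x/∂x + ∂F_y/∂y + ∂F_z/∂z = 40x + 40y + 40z.

V is a rectangular box, so dV = dx dy dz with 0 ≤ x ≤ 3, 0 ≤ y ≤ 5, 0 ≤ z ≤ 1.

Integrate (40x + 40y + 40z) over V as an iterated integral:

    ∭_V (∇·F) dV = ∫_0^{3} ∫_0^{5} ∫_0^{1} (40x + 40y + 40z) dz dy dx.

Inner (z from 0 to 1): 40x + 40y + 20.
Middle (y from 0 to 5): 200x + 600.
Outer (x from 0 to 3): 2700.

Therefore ∯_{∂V} F · n dS = 2700.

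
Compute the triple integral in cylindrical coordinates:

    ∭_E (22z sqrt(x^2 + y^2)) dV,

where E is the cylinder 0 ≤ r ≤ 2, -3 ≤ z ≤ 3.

In cylindrical coordinates, x = r cos(θ), y = r sin(θ), z = z, and dV = r dr dθ dz.

The integrand becomes 22r z, so

    ∭_E (22z sqrt(x^2 + y^2)) dV = ∫_{0}^{2π} ∫_{0}^{2} ∫_{-3}^{3} (22r z) · r dz dr dθ.

Inner (z): 0.
Middle (r from 0 to 2): 0.
Outer (θ): 0.

Therefore the triple integral equals 0.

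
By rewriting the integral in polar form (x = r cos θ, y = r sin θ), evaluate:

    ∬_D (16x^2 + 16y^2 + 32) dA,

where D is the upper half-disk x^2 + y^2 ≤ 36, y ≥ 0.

The region D is 0 ≤ r ≤ 6, 0 ≤ θ ≤ π in polar coordinates, where x = r cos(θ), y = r sin(θ), and dA = r dr dθ.

Under the substitution, the integrand becomes 16r^2 + 32, so

    ∬_D (16x^2 + 16y^2 + 32) dA = ∫_{0}^{π} ∫_{0}^{6} (16r^2 + 32) · r dr dθ.

Inner integral (in r): ∫_{0}^{6} (16r^2 + 32) · r dr = 5760.

Outer integral (in θ): ∫_{0}^{π} (5760) dθ = 5760π.

Therefore ∬_D (16x^2 + 16y^2 + 32) dA = 5760π.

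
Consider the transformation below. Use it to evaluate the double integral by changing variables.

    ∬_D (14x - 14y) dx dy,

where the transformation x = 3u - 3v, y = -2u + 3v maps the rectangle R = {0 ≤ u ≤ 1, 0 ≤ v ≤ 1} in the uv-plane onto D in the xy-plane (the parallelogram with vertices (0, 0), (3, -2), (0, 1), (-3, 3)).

Compute the Jacobian determinant of (x, y) with respect to (u, v):

    ∂(x,y)/∂(u,v) = | 3  -3 | = (3)(3) - (-3)(-2) = 3.
                   | -2  3 |

Its absolute value is |J| = 3 (the area scaling factor).

Substituting x = 3u - 3v, y = -2u + 3v into the integrand,

    14x - 14y → 70u - 84v,

so the integral becomes

    ∬_R (70u - 84v) · |J| du dv = ∫_0^1 ∫_0^1 (210u - 252v) dv du.

Inner (v): 210u - 126.
Outer (u): -21.

Therefore ∬_D (14x - 14y) dx dy = -21.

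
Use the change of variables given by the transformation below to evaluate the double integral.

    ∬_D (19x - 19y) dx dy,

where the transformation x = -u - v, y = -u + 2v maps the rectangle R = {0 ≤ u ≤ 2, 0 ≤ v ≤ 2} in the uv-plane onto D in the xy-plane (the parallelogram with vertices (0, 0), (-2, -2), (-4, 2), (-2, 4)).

Compute the Jacobian determinant of (x, y) with respect to (u, v):

    ∂(x,y)/∂(u,v) = | -1  -1 | = (-1)(2) - (-1)(-1) = -3.
                   | -1  2 |

Its absolute value is |J| = 3 (the area scaling factor).

Substituting x = -u - v, y = -u + 2v into the integrand,

    19x - 19y → -57v,

so the integral becomes

    ∬_R (-57v) · |J| du dv = ∫_0^2 ∫_0^2 (-171v) dv du.

Inner (v): -342.
Outer (u): -684.

Therefore ∬_D (19x - 19y) dx dy = -684.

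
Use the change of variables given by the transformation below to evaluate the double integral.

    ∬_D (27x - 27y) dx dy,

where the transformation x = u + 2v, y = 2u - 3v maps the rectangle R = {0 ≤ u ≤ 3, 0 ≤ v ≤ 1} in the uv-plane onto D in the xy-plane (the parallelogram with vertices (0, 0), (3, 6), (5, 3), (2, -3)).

Compute the Jacobian determinant of (x, y) with respect to (u, v):

    ∂(x,y)/∂(u,v) = | 1  2 | = (1)(-3) - (2)(2) = -7.
                   | 2  -3 |

Its absolute value is |J| = 7 (the area scaling factor).

Substituting x = u + 2v, y = 2u - 3v into the integrand,

    27x - 27y → -27u + 135v,

so the integral becomes

    ∬_R (-27u + 135v) · |J| du dv = ∫_0^3 ∫_0^1 (-189u + 945v) dv du.

Inner (v): 945/2 - 189u.
Outer (u): 567.

Therefore ∬_D (27x - 27y) dx dy = 567.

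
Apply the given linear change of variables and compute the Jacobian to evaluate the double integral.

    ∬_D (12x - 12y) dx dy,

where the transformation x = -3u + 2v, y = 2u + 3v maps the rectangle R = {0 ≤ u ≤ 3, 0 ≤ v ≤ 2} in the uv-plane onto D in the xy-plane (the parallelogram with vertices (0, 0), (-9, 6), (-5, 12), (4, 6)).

Compute the Jacobian determinant of (x, y) with respect to (u, v):

    ∂(x,y)/∂(u,v) = | -3  2 | = (-3)(3) - (2)(2) = -13.
                   | 2  3 |

Its absolute value is |J| = 13 (the area scaling factor).

Substituting x = -3u + 2v, y = 2u + 3v into the integrand,

    12x - 12y → -60u - 12v,

so the integral becomes

    ∬_R (-60u - 12v) · |J| du dv = ∫_0^3 ∫_0^2 (-780u - 156v) dv du.

Inner (v): -1560u - 312.
Outer (u): -7956.

Therefore ∬_D (12x - 12y) dx dy = -7956.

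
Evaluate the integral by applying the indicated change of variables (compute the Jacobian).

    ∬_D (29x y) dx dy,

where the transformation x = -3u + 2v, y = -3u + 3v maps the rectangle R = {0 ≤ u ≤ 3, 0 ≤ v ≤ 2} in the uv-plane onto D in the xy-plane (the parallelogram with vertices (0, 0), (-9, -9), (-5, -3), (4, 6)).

Compute the Jacobian determinant of (x, y) with respect to (u, v):

    ∂(x,y)/∂(u,v) = | -3  2 | = (-3)(3) - (2)(-3) = -3.
                   | -3  3 |

Its absolute value is |J| = 3 (the area scaling factor).

Substituting x = -3u + 2v, y = -3u + 3v into the integrand,

    29x y → 261u^2 - 435u v + 174v^2,

so the integral becomes

    ∬_R (261u^2 - 435u v + 174v^2) · |J| du dv = ∫_0^3 ∫_0^2 (783u^2 - 1305u v + 522v^2) dv du.

Inner (v): 1566u^2 - 2610u + 1392.
Outer (u): 6525.

Therefore ∬_D (29x y) dx dy = 6525.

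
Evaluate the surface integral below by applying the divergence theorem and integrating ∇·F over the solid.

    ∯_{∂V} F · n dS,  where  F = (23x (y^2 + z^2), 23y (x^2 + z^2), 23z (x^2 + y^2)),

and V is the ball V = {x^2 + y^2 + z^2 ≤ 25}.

By the divergence theorem,

    ∯_{∂V} F · n dS = ∭_V (∇ · F) dV.

Compute the divergence:
    ∇ · F = ∂F_x/∂x + ∂F_y/∂y + ∂F_z/∂z = 23y^2 + 23z^2 + 23x^2 + 23z^2 + 23x^2 + 23y^2 = 46x^2 + 46y^2 + 46z^2.

In spherical coordinates, x = ρ sin(φ) cos(θ), y = ρ sin(φ) sin(θ), z = ρ cos(φ), dV = ρ^2 sin(φ) dρ dφ dθ, with 0 ≤ ρ ≤ 5, 0 ≤ φ ≤ π, 0 ≤ θ ≤ 2π.

The integrand, after substitution and multiplying by the volume element, becomes (46ρ^2) · ρ^2 sin(φ), so

    ∭_V (∇·F) dV = ∫_0^{2π} ∫_0^{π} ∫_0^{5} (46ρ^2) · ρ^2 sin(φ) dρ dφ dθ.

Inner (ρ from 0 to 5): 28750sin(φ).
Middle (φ from 0 to π): 57500.
Outer (θ from 0 to 2π): 115000π.

Therefore ∯_{∂V} F · n dS = 115000π.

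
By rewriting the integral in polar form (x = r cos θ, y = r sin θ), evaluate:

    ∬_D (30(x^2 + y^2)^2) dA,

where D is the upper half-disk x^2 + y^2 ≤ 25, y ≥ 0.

The region D is 0 ≤ r ≤ 5, 0 ≤ θ ≤ π in polar coordinates, where x = r cos(θ), y = r sin(θ), and dA = r dr dθ.

Under the substitution, the integrand becomes 30r^4, so

    ∬_D (30(x^2 + y^2)^2) dA = ∫_{0}^{π} ∫_{0}^{5} (30r^4) · r dr dθ.

Inner integral (in r): ∫_{0}^{5} (30r^4) · r dr = 78125.

Outer integral (in θ): ∫_{0}^{π} (78125) dθ = 78125π.

Therefore ∬_D (30(x^2 + y^2)^2) dA = 78125π.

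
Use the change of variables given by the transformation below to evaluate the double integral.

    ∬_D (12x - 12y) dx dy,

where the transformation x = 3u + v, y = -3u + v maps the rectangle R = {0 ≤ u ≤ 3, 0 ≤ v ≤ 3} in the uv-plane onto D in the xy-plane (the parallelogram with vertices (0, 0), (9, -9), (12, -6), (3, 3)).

Compute the Jacobian determinant of (x, y) with respect to (u, v):

    ∂(x,y)/∂(u,v) = | 3  1 | = (3)(1) - (1)(-3) = 6.
                   | -3  1 |

Its absolute value is |J| = 6 (the area scaling factor).

Substituting x = 3u + v, y = -3u + v into the integrand,

    12x - 12y → 72u,

so the integral becomes

    ∬_R (72u) · |J| du dv = ∫_0^3 ∫_0^3 (432u) dv du.

Inner (v): 1296u.
Outer (u): 5832.

Therefore ∬_D (12x - 12y) dx dy = 5832.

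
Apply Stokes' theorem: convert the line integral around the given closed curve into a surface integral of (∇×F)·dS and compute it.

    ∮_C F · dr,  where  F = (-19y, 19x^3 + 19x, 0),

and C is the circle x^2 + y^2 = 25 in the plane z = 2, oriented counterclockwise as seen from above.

Let S be the flat disk x^2 + y^2 ≤ 25 in the plane z = 2, with upward unit normal n̂ = ẑ. By Stokes' theorem,

    ∮_C F · dr = ∬_S (∇ × F) · n̂ dS = ∬_D (curl F)_z dA,

where D is the disk x^2 + y^2 ≤ 25.

Compute the curl of F = (-19y, 19x^3 + 19x, 0):
    (∇ × F)_x = ∂F_z/∂y - ∂F_y/∂z = 0,
    (∇ × F)_y = ∂F_x/∂z - ∂F_z/∂x = 0,
    (∇ × F)_z = ∂F_y/∂x - ∂F_x/∂y = 57x^2 + 38.

On z = 2, (curl F)_z = 57x^2 + 38.

Convert to polar (x = r cos θ, y = r sin θ, dA = r dr dθ); the integrand becomes 57r^2cos(θ)^2 + 38, so

    ∬_D (curl F)_z dA = ∫_0^{2π} ∫_0^{5} (57r^2cos(θ)^2 + 38) · r dr dθ.

Inner (r from 0 to 5): 35625cos(θ)^2/4 + 475.
Outer (θ from 0 to 2π): 39425π/4.

Therefore ∮_C F · dr = 39425π/4.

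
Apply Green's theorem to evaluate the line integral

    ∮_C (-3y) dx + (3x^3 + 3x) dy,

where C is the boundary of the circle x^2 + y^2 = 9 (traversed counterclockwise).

Green's theorem converts the closed line integral into a double integral over the enclosed region D:

    ∮_C P dx + Q dy = ∬_D (∂Q/∂x - ∂P/∂y) dA.

Here P = -3y, Q = 3x^3 + 3x, so

    ∂Q/∂x = 9x^2 + 3,    ∂P/∂y = -3,
    ∂Q/∂x - ∂P/∂y = 9x^2 + 6.

D is the region x^2 + y^2 ≤ 9. Evaluating the double integral:

In polar coordinates (x = r cos θ, y = r sin θ, dA = r dr dθ) the integrand becomes 9r^2cos(θ)^2 + 6, so

    ∬_D (9x^2 + 6) dA = ∫_0^{2π} ∫_0^{3} (9r^2cos(θ)^2 + 6) · r dr dθ.

Inner (r from 0 to 3): 729cos(θ)^2/4 + 27.
Outer (θ from 0 to 2π): 945π/4.

Therefore ∮_C P dx + Q dy = 945π/4.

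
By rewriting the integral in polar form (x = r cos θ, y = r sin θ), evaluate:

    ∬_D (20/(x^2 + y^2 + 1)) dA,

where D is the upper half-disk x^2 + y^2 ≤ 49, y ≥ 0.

The region D is 0 ≤ r ≤ 7, 0 ≤ θ ≤ π in polar coordinates, where x = r cos(θ), y = r sin(θ), and dA = r dr dθ.

Under the substitution, the integrand becomes 20/(r^2 + 1), so

    ∬_D (20/(x^2 + y^2 + 1)) dA = ∫_{0}^{π} ∫_{0}^{7} (20/(r^2 + 1)) · r dr dθ.

Inner integral (in r): ∫_{0}^{7} (20/(r^2 + 1)) · r dr = log(97656250000000000).

Outer integral (in θ): ∫_{0}^{π} (log(97656250000000000)) dθ = log(97656250000000000^π).

Therefore ∬_D (20/(x^2 + y^2 + 1)) dA = log(97656250000000000^π).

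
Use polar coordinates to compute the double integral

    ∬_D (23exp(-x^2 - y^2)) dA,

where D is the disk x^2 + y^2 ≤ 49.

The region D is 0 ≤ r ≤ 7, 0 ≤ θ ≤ 2π in polar coordinates, where x = r cos(θ), y = r sin(θ), and dA = r dr dθ.

Under the substitution, the integrand becomes 23exp(-r^2), so

    ∬_D (23exp(-x^2 - y^2)) dA = ∫_{0}^{2π} ∫_{0}^{7} (23exp(-r^2)) · r dr dθ.

Inner integral (in r): ∫_{0}^{7} (23exp(-r^2)) · r dr = 23/2 - 23exp(-49)/2.

Outer integral (in θ): ∫_{0}^{2π} (23/2 - 23exp(-49)/2) dθ = -23π exp(-49) + 23π.

Therefore ∬_D (23exp(-x^2 - y^2)) dA = -23π exp(-49) + 23π.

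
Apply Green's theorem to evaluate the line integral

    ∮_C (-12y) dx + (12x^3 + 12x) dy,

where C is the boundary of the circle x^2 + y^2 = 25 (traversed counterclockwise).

Green's theorem converts the closed line integral into a double integral over the enclosed region D:

    ∮_C P dx + Q dy = ∬_D (∂Q/∂x - ∂P/∂y) dA.

Here P = -12y, Q = 12x^3 + 12x, so

    ∂Q/∂x = 36x^2 + 12,    ∂P/∂y = -12,
    ∂Q/∂x - ∂P/∂y = 36x^2 + 24.

D is the region x^2 + y^2 ≤ 25. Evaluating the double integral:

In polar coordinates (x = r cos θ, y = r sin θ, dA = r dr dθ) the integrand becomes 36r^2cos(θ)^2 + 24, so

    ∬_D (36x^2 + 24) dA = ∫_0^{2π} ∫_0^{5} (36r^2cos(θ)^2 + 24) · r dr dθ.

Inner (r from 0 to 5): 5625cos(θ)^2 + 300.
Outer (θ from 0 to 2π): 6225π.

Therefore ∮_C P dx + Q dy = 6225π.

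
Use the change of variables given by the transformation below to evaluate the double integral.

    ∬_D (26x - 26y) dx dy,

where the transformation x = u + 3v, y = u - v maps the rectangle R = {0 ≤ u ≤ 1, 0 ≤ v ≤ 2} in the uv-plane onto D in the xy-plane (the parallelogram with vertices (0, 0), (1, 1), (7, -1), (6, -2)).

Compute the Jacobian determinant of (x, y) with respect to (u, v):

    ∂(x,y)/∂(u,v) = | 1  3 | = (1)(-1) - (3)(1) = -4.
                   | 1  -1 |

Its absolute value is |J| = 4 (the area scaling factor).

Substituting x = u + 3v, y = u - v into the integrand,

    26x - 26y → 104v,

so the integral becomes

    ∬_R (104v) · |J| du dv = ∫_0^1 ∫_0^2 (416v) dv du.

Inner (v): 832.
Outer (u): 832.

Therefore ∬_D (26x - 26y) dx dy = 832.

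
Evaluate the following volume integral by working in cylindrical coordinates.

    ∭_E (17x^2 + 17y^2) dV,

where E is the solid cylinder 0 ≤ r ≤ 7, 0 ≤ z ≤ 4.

In cylindrical coordinates, x = r cos(θ), y = r sin(θ), z = z, and dV = r dr dθ dz.

The integrand becomes 17r^2, so

    ∭_E (17x^2 + 17y^2) dV = ∫_{0}^{2π} ∫_{0}^{7} ∫_{0}^{4} (17r^2) · r dz dr dθ.

Inner (z): 68r^3.
Middle (r from 0 to 7): 40817.
Outer (θ): 81634π.

Therefore the triple integral equals 81634π.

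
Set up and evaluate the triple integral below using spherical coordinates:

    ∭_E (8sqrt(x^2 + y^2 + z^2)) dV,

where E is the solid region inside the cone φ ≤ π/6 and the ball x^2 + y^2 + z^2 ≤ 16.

In spherical coordinates, x = ρ sin(φ) cos(θ), y = ρ sin(φ) sin(θ), z = ρ cos(φ), and dV = ρ^2 sin(φ) dρ dφ dθ.

The integrand becomes 8ρ, so

    ∭_E (8sqrt(x^2 + y^2 + z^2)) dV = ∫_{0}^{2π} ∫_{0}^{π/6} ∫_{0}^{4} (8ρ) · ρ^2 sin(φ) dρ dφ dθ.

Inner (ρ): 512sin(φ).
Middle (φ): 512 - 256sqrt(3).
Outer (θ): 512π (2 - sqrt(3)).

Therefore the triple integral equals 512π (2 - sqrt(3)).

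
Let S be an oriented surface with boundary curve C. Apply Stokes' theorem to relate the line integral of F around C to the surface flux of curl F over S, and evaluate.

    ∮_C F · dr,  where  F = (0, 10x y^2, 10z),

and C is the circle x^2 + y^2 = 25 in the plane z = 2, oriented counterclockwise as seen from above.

Let S be the flat disk x^2 + y^2 ≤ 25 in the plane z = 2, with upward unit normal n̂ = ẑ. By Stokes' theorem,

    ∮_C F · dr = ∬_S (∇ × F) · n̂ dS = ∬_D (curl F)_z dA,

where D is the disk x^2 + y^2 ≤ 25.

Compute the curl of F = (0, 10x y^2, 10z):
    (∇ × F)_x = ∂F_z/∂y - ∂F_y/∂z = 0,
    (∇ × F)_y = ∂F_x/∂z - ∂F_z/∂x = 0,
    (∇ × F)_z = ∂F_y/∂x - ∂F_x/∂y = 10y^2.

On z = 2, (curl F)_z = 10y^2.

Convert to polar (x = r cos θ, y = r sin θ, dA = r dr dθ); the integrand becomes 10r^2sin(θ)^2, so

    ∬_D (curl F)_z dA = ∫_0^{2π} ∫_0^{5} (10r^2sin(θ)^2) · r dr dθ.

Inner (r from 0 to 5): 3125sin(θ)^2/2.
Outer (θ from 0 to 2π): 3125π/2.

Therefore ∮_C F · dr = 3125π/2.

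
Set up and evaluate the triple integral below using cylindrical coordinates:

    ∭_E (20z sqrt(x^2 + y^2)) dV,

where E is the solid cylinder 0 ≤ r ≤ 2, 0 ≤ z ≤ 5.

In cylindrical coordinates, x = r cos(θ), y = r sin(θ), z = z, and dV = r dr dθ dz.

The integrand becomes 20r z, so

    ∭_E (20z sqrt(x^2 + y^2)) dV = ∫_{0}^{2π} ∫_{0}^{2} ∫_{0}^{5} (20r z) · r dz dr dθ.

Inner (z): 250r^2.
Middle (r from 0 to 2): 2000/3.
Outer (θ): 4000π/3.

Therefore the triple integral equals 4000π/3.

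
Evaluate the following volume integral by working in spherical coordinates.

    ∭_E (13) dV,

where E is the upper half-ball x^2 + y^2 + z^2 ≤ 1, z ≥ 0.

In spherical coordinates, x = ρ sin(φ) cos(θ), y = ρ sin(φ) sin(θ), z = ρ cos(φ), and dV = ρ^2 sin(φ) dρ dφ dθ.

The integrand becomes 13, so

    ∭_E (13) dV = ∫_{0}^{2π} ∫_{0}^{π/2} ∫_{0}^{1} (13) · ρ^2 sin(φ) dρ dφ dθ.

Inner (ρ): 13sin(φ)/3.
Middle (φ): 13/3.
Outer (θ): 26π/3.

Therefore the triple integral equals 26π/3.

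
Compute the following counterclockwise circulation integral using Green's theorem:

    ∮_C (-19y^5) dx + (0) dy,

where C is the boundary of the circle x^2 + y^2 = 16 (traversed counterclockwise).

Green's theorem converts the closed line integral into a double integral over the enclosed region D:

    ∮_C P dx + Q dy = ∬_D (∂Q/∂x - ∂P/∂y) dA.

Here P = -19y^5, Q = 0, so

    ∂Q/∂x = 0,    ∂P/∂y = -95y^4,
    ∂Q/∂x - ∂P/∂y = 95y^4.

D is the region x^2 + y^2 ≤ 16. Evaluating the double integral:

In polar coordinates (x = r cos θ, y = r sin θ, dA = r dr dθ) the integrand becomes 95r^4sin(θ)^4, so

    ∬_D (95y^4) dA = ∫_0^{2π} ∫_0^{4} (95r^4sin(θ)^4) · r dr dθ.

Inner (r from 0 to 4): 194560sin(θ)^4/3.
Outer (θ from 0 to 2π): 48640π.

Therefore ∮_C P dx + Q dy = 48640π.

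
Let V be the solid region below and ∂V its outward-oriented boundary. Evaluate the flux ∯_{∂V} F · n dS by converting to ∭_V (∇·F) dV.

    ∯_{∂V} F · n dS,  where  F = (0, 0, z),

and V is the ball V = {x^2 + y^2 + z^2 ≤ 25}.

By the divergence theorem,

    ∯_{∂V} F · n dS = ∭_V (∇ · F) dV.

Compute the divergence:
    ∇ · F = ∂F_x/∂x + ∂F_y/∂y + ∂F_z/∂z = 0 + 0 + 1 = 1.

In spherical coordinates, x = ρ sin(φ) cos(θ), y = ρ sin(φ) sin(θ), z = ρ cos(φ), dV = ρ^2 sin(φ) dρ dφ dθ, with 0 ≤ ρ ≤ 5, 0 ≤ φ ≤ π, 0 ≤ θ ≤ 2π.

The integrand, after substitution and multiplying by the volume element, becomes (1) · ρ^2 sin(φ), so

    ∭_V (∇·F) dV = ∫_0^{2π} ∫_0^{π} ∫_0^{5} (1) · ρ^2 sin(φ) dρ dφ dθ.

Inner (ρ from 0 to 5): 125sin(φ)/3.
Middle (φ from 0 to π): 250/3.
Outer (θ from 0 to 2π): 500π/3.

Therefore ∯_{∂V} F · n dS = 500π/3.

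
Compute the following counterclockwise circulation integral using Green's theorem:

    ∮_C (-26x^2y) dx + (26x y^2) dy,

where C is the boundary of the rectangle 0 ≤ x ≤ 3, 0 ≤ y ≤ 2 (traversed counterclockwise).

Green's theorem converts the closed line integral into a double integral over the enclosed region D:

    ∮_C P dx + Q dy = ∬_D (∂Q/∂x - ∂P/∂y) dA.

Here P = -26x^2y, Q = 26x y^2, so

    ∂Q/∂x = 26y^2,    ∂P/∂y = -26x^2,
    ∂Q/∂x - ∂P/∂y = 26x^2 + 26y^2.

D is the region 0 ≤ x ≤ 3, 0 ≤ y ≤ 2. Evaluating the double integral:

    ∬_D (26x^2 + 26y^2) dA = ∫_0^{3} ∫_0^{2} (26x^2 + 26y^2) dy dx.

Inner (y from 0 to 2): 52x^2 + 208/3.
Outer (x from 0 to 3): 676.

Therefore ∮_C P dx + Q dy = 676.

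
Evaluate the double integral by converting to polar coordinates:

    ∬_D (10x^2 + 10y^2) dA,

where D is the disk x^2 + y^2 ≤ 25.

The region D is 0 ≤ r ≤ 5, 0 ≤ θ ≤ 2π in polar coordinates, where x = r cos(θ), y = r sin(θ), and dA = r dr dθ.

Under the substitution, the integrand becomes 10r^2, so

    ∬_D (10x^2 + 10y^2) dA = ∫_{0}^{2π} ∫_{0}^{5} (10r^2) · r dr dθ.

Inner integral (in r): ∫_{0}^{5} (10r^2) · r dr = 3125/2.

Outer integral (in θ): ∫_{0}^{2π} (3125/2) dθ = 3125π.

Therefore ∬_D (10x^2 + 10y^2) dA = 3125π.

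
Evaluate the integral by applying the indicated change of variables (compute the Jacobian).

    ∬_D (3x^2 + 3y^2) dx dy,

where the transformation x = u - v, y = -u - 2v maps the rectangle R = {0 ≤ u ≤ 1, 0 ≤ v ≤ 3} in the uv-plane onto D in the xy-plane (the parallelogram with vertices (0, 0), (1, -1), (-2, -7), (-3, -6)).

Compute the Jacobian determinant of (x, y) with respect to (u, v):

    ∂(x,y)/∂(u,v) = | 1  -1 | = (1)(-2) - (-1)(-1) = -3.
                   | -1  -2 |

Its absolute value is |J| = 3 (the area scaling factor).

Substituting x = u - v, y = -u - 2v into the integrand,

    3x^2 + 3y^2 → 6u^2 + 6u v + 15v^2,

so the integral becomes

    ∬_R (6u^2 + 6u v + 15v^2) · |J| du dv = ∫_0^1 ∫_0^3 (18u^2 + 18u v + 45v^2) dv du.

Inner (v): 54u^2 + 81u + 405.
Outer (u): 927/2.

Therefore ∬_D (3x^2 + 3y^2) dx dy = 927/2.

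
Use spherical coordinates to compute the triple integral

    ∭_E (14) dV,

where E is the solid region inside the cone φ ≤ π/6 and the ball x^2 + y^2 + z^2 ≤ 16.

In spherical coordinates, x = ρ sin(φ) cos(θ), y = ρ sin(φ) sin(θ), z = ρ cos(φ), and dV = ρ^2 sin(φ) dρ dφ dθ.

The integrand becomes 14, so

    ∭_E (14) dV = ∫_{0}^{2π} ∫_{0}^{π/6} ∫_{0}^{4} (14) · ρ^2 sin(φ) dρ dφ dθ.

Inner (ρ): 896sin(φ)/3.
Middle (φ): 896/3 - 448sqrt(3)/3.
Outer (θ): 896π (2 - sqrt(3))/3.

Therefore the triple integral equals 896π (2 - sqrt(3))/3.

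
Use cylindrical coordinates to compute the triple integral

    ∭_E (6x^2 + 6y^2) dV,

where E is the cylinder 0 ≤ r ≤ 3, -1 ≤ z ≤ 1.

In cylindrical coordinates, x = r cos(θ), y = r sin(θ), z = z, and dV = r dr dθ dz.

The integrand becomes 6r^2, so

    ∭_E (6x^2 + 6y^2) dV = ∫_{0}^{2π} ∫_{0}^{3} ∫_{-1}^{1} (6r^2) · r dz dr dθ.

Inner (z): 12r^3.
Middle (r from 0 to 3): 243.
Outer (θ): 486π.

Therefore the triple integral equals 486π.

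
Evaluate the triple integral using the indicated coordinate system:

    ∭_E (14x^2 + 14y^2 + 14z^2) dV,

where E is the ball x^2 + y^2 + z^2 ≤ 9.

In spherical coordinates, x = ρ sin(φ) cos(θ), y = ρ sin(φ) sin(θ), z = ρ cos(φ), and dV = ρ^2 sin(φ) dρ dφ dθ.

The integrand becomes 14ρ^2, so

    ∭_E (14x^2 + 14y^2 + 14z^2) dV = ∫_{0}^{2π} ∫_{0}^{π} ∫_{0}^{3} (14ρ^2) · ρ^2 sin(φ) dρ dφ dθ.

Inner (ρ): 3402sin(φ)/5.
Middle (φ): 6804/5.
Outer (θ): 13608π/5.

Therefore the triple integral equals 13608π/5.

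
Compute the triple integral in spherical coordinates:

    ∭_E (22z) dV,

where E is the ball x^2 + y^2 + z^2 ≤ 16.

In spherical coordinates, x = ρ sin(φ) cos(θ), y = ρ sin(φ) sin(θ), z = ρ cos(φ), and dV = ρ^2 sin(φ) dρ dφ dθ.

The integrand becomes 22ρ cos(φ), so

    ∭_E (22z) dV = ∫_{0}^{2π} ∫_{0}^{π} ∫_{0}^{4} (22ρ cos(φ)) · ρ^2 sin(φ) dρ dφ dθ.

Inner (ρ): 704sin(2φ).
Middle (φ): 0.
Outer (θ): 0.

Therefore the triple integral equals 0.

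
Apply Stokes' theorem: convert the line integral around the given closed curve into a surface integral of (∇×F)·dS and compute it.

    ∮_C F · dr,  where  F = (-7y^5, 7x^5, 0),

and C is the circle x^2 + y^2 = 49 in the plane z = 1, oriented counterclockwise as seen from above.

Let S be the flat disk x^2 + y^2 ≤ 49 in the plane z = 1, with upward unit normal n̂ = ẑ. By Stokes' theorem,

    ∮_C F · dr = ∬_S (∇ × F) · n̂ dS = ∬_D (curl F)_z dA,

where D is the disk x^2 + y^2 ≤ 49.

Compute the curl of F = (-7y^5, 7x^5, 0):
    (∇ × F)_x = ∂F_z/∂y - ∂F_y/∂z = 0,
    (∇ × F)_y = ∂F_x/∂z - ∂F_z/∂x = 0,
    (∇ × F)_z = ∂F_y/∂x - ∂F_x/∂y = 35x^4 + 35y^4.

On z = 1, (curl F)_z = 35x^4 + 35y^4.

Convert to polar (x = r cos θ, y = r sin θ, dA = r dr dθ); the integrand becomes 35r^4(sin(θ)^4 + cos(θ)^4), so

    ∬_D (curl F)_z dA = ∫_0^{2π} ∫_0^{7} (35r^4(sin(θ)^4 + cos(θ)^4)) · r dr dθ.

Inner (r from 0 to 7): 4117715sin(θ)^4/6 + 4117715cos(θ)^4/6.
Outer (θ from 0 to 2π): 4117715π/4.

Therefore ∮_C F · dr = 4117715π/4.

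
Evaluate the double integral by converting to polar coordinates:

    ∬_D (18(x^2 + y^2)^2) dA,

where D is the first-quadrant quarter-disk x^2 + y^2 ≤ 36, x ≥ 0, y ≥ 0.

The region D is 0 ≤ r ≤ 6, 0 ≤ θ ≤ π/2 in polar coordinates, where x = r cos(θ), y = r sin(θ), and dA = r dr dθ.

Under the substitution, the integrand becomes 18r^4, so

    ∬_D (18(x^2 + y^2)^2) dA = ∫_{0}^{π/2} ∫_{0}^{6} (18r^4) · r dr dθ.

Inner integral (in r): ∫_{0}^{6} (18r^4) · r dr = 139968.

Outer integral (in θ): ∫_{0}^{π/2} (139968) dθ = 69984π.

Therefore ∬_D (18(x^2 + y^2)^2) dA = 69984π.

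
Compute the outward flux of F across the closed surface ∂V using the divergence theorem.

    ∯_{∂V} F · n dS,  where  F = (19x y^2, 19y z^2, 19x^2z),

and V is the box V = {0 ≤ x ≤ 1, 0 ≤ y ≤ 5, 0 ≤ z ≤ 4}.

By the divergence theorem,

    ∯_{∂V} F · n dS = ∭_V (∇ · F) dV.

Compute the divergence:
    ∇ · F = ∂F_x/∂x + ∂F_y/∂y + ∂F_z/∂z = 19y^2 + 19z^2 + 19x^2 = 19x^2 + 19y^2 + 19z^2.

V is a rectangular box, so dV = dx dy dz with 0 ≤ x ≤ 1, 0 ≤ y ≤ 5, 0 ≤ z ≤ 4.

Integrate (19x^2 + 19y^2 + 19z^2) over V as an iterated integral:

    ∭_V (∇·F) dV = ∫_0^{1} ∫_0^{5} ∫_0^{4} (19x^2 + 19y^2 + 19z^2) dz dy dx.

Inner (z from 0 to 4): 76x^2 + 76y^2 + 1216/3.
Middle (y from 0 to 5): 380x^2 + 15580/3.
Outer (x from 0 to 1): 5320.

Therefore ∯_{∂V} F · n dS = 5320.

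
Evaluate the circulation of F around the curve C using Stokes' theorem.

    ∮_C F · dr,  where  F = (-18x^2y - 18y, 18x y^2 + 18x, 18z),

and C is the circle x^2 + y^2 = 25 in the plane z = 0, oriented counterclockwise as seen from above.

Let S be the flat disk x^2 + y^2 ≤ 25 in the plane z = 0, with upward unit normal n̂ = ẑ. By Stokes' theorem,

    ∮_C F · dr = ∬_S (∇ × F) · n̂ dS = ∬_D (curl F)_z dA,

where D is the disk x^2 + y^2 ≤ 25.

Compute the curl of F = (-18x^2y - 18y, 18x y^2 + 18x, 18z):
    (∇ × F)_x = ∂F_z/∂y - ∂F_y/∂z = 0,
    (∇ × F)_y = ∂F_x/∂z - ∂F_z/∂x = 0,
    (∇ × F)_z = ∂F_y/∂x - ∂F_x/∂y = 18x^2 + 18y^2 + 36.

On z = 0, (curl F)_z = 18x^2 + 18y^2 + 36.

Convert to polar (x = r cos θ, y = r sin θ, dA = r dr dθ); the integrand becomes 18r^2 + 36, so

    ∬_D (curl F)_z dA = ∫_0^{2π} ∫_0^{5} (18r^2 + 36) · r dr dθ.

Inner (r from 0 to 5): 6525/2.
Outer (θ from 0 to 2π): 6525π.

Therefore ∮_C F · dr = 6525π.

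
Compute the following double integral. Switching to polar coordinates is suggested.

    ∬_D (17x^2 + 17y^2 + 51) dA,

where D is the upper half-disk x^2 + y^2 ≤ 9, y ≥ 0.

The region D is 0 ≤ r ≤ 3, 0 ≤ θ ≤ π in polar coordinates, where x = r cos(θ), y = r sin(θ), and dA = r dr dθ.

Under the substitution, the integrand becomes 17r^2 + 51, so

    ∬_D (17x^2 + 17y^2 + 51) dA = ∫_{0}^{π} ∫_{0}^{3} (17r^2 + 51) · r dr dθ.

Inner integral (in r): ∫_{0}^{3} (17r^2 + 51) · r dr = 2295/4.

Outer integral (in θ): ∫_{0}^{π} (2295/4) dθ = 2295π/4.

Therefore ∬_D (17x^2 + 17y^2 + 51) dA = 2295π/4.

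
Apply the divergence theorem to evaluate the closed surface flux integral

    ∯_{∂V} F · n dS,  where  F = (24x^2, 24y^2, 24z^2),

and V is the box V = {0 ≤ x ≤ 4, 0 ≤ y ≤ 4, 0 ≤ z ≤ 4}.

By the divergence theorem,

    ∯_{∂V} F · n dS = ∭_V (∇ · F) dV.

Compute the divergence:
    ∇ · F = ∂F_x/∂x + ∂F_y/∂y + ∂F_z/∂z = 48x + 48y + 48z.

V is a rectangular box, so dV = dx dy dz with 0 ≤ x ≤ 4, 0 ≤ y ≤ 4, 0 ≤ z ≤ 4.

Integrate (48x + 48y + 48z) over V as an iterated integral:

    ∭_V (∇·F) dV = ∫_0^{4} ∫_0^{4} ∫_0^{4} (48x + 48y + 48z) dz dy dx.

Inner (z from 0 to 4): 192x + 192y + 384.
Middle (y from 0 to 4): 768x + 3072.
Outer (x from 0 to 4): 18432.

Therefore ∯_{∂V} F · n dS = 18432.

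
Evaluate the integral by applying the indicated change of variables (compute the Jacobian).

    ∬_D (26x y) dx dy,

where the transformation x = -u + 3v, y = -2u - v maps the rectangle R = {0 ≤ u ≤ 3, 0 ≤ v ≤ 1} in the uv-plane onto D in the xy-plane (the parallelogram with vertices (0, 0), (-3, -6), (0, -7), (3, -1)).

Compute the Jacobian determinant of (x, y) with respect to (u, v):

    ∂(x,y)/∂(u,v) = | -1  3 | = (-1)(-1) - (3)(-2) = 7.
                   | -2  -1 |

Its absolute value is |J| = 7 (the area scaling factor).

Substituting x = -u + 3v, y = -2u - v into the integrand,

    26x y → 52u^2 - 130u v - 78v^2,

so the integral becomes

    ∬_R (52u^2 - 130u v - 78v^2) · |J| du dv = ∫_0^3 ∫_0^1 (364u^2 - 910u v - 546v^2) dv du.

Inner (v): 364u^2 - 455u - 182.
Outer (u): 1365/2.

Therefore ∬_D (26x y) dx dy = 1365/2.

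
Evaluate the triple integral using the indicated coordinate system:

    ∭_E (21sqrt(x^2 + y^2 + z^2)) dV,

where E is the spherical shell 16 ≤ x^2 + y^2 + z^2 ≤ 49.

In spherical coordinates, x = ρ sin(φ) cos(θ), y = ρ sin(φ) sin(θ), z = ρ cos(φ), and dV = ρ^2 sin(φ) dρ dφ dθ.

The integrand becomes 21ρ, so

    ∭_E (21sqrt(x^2 + y^2 + z^2)) dV = ∫_{0}^{2π} ∫_{0}^{π} ∫_{4}^{7} (21ρ) · ρ^2 sin(φ) dρ dφ dθ.

Inner (ρ): 45045sin(φ)/4.
Middle (φ): 45045/2.
Outer (θ): 45045π.

Therefore the triple integral equals 45045π.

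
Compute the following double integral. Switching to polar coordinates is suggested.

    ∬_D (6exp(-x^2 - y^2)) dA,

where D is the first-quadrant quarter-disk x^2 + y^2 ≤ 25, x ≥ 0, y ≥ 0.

The region D is 0 ≤ r ≤ 5, 0 ≤ θ ≤ π/2 in polar coordinates, where x = r cos(θ), y = r sin(θ), and dA = r dr dθ.

Under the substitution, the integrand becomes 6exp(-r^2), so

    ∬_D (6exp(-x^2 - y^2)) dA = ∫_{0}^{π/2} ∫_{0}^{5} (6exp(-r^2)) · r dr dθ.

Inner integral (in r): ∫_{0}^{5} (6exp(-r^2)) · r dr = 3 - 3exp(-25).

Outer integral (in θ): ∫_{0}^{π/2} (3 - 3exp(-25)) dθ = -3π (1 - exp(25))exp(-25)/2.

Therefore ∬_D (6exp(-x^2 - y^2)) dA = -3π (1 - exp(25))exp(-25)/2.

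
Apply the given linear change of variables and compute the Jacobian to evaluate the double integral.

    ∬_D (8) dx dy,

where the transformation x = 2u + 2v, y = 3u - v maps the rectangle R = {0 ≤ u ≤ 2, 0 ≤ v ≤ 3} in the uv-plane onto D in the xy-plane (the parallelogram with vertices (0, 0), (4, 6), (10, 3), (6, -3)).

Compute the Jacobian determinant of (x, y) with respect to (u, v):

    ∂(x,y)/∂(u,v) = | 2  2 | = (2)(-1) - (2)(3) = -8.
                   | 3  -1 |

Its absolute value is |J| = 8 (the area scaling factor).

Substituting x = 2u + 2v, y = 3u - v into the integrand,

    8 → 8,

so the integral becomes

    ∬_R (8) · |J| du dv = ∫_0^2 ∫_0^3 (64) dv du.

Inner (v): 192.
Outer (u): 384.

Therefore ∬_D (8) dx dy = 384.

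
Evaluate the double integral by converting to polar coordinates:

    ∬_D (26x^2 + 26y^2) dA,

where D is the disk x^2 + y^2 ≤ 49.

The region D is 0 ≤ r ≤ 7, 0 ≤ θ ≤ 2π in polar coordinates, where x = r cos(θ), y = r sin(θ), and dA = r dr dθ.

Under the substitution, the integrand becomes 26r^2, so

    ∬_D (26x^2 + 26y^2) dA = ∫_{0}^{2π} ∫_{0}^{7} (26r^2) · r dr dθ.

Inner integral (in r): ∫_{0}^{7} (26r^2) · r dr = 31213/2.

Outer integral (in θ): ∫_{0}^{2π} (31213/2) dθ = 31213π.

Therefore ∬_D (26x^2 + 26y^2) dA = 31213π.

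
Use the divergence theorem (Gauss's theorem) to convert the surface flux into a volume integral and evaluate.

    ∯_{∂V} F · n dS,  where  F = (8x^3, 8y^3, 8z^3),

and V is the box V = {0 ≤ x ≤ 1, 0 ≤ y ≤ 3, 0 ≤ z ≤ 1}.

By the divergence theorem,

    ∯_{∂V} F · n dS = ∭_V (∇ · F) dV.

Compute the divergence:
    ∇ · F = ∂F_x/∂x + ∂F_y/∂y + ∂F_z/∂z = 24x^2 + 24y^2 + 24z^2.

V is a rectangular box, so dV = dx dy dz with 0 ≤ x ≤ 1, 0 ≤ y ≤ 3, 0 ≤ z ≤ 1.

Integrate (24x^2 + 24y^2 + 24z^2) over V as an iterated integral:

    ∭_V (∇·F) dV = ∫_0^{1} ∫_0^{3} ∫_0^{1} (24x^2 + 24y^2 + 24z^2) dz dy dx.

Inner (z from 0 to 1): 24x^2 + 24y^2 + 8.
Middle (y from 0 to 3): 72x^2 + 240.
Outer (x from 0 to 1): 264.

Therefore ∯_{∂V} F · n dS = 264.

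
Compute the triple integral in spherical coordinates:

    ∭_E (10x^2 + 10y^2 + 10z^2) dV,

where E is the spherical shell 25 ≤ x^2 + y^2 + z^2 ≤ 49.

In spherical coordinates, x = ρ sin(φ) cos(θ), y = ρ sin(φ) sin(θ), z = ρ cos(φ), and dV = ρ^2 sin(φ) dρ dφ dθ.

The integrand becomes 10ρ^2, so

    ∭_E (10x^2 + 10y^2 + 10z^2) dV = ∫_{0}^{2π} ∫_{0}^{π} ∫_{5}^{7} (10ρ^2) · ρ^2 sin(φ) dρ dφ dθ.

Inner (ρ): 27364sin(φ).
Middle (φ): 54728.
Outer (θ): 109456π.

Therefore the triple integral equals 109456π.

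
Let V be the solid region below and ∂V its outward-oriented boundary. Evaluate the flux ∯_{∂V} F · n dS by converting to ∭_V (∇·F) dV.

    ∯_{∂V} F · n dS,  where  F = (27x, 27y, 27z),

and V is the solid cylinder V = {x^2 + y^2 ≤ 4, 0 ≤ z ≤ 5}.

By the divergence theorem,

    ∯_{∂V} F · n dS = ∭_V (∇ · F) dV.

Compute the divergence:
    ∇ · F = ∂F_x/∂x + ∂F_y/∂y + ∂F_z/∂z = 27 + 27 + 27 = 81.

In cylindrical coordinates, x = r cos(θ), y = r sin(θ), z = z, dV = r dr dθ dz, with 0 ≤ r ≤ 2, 0 ≤ θ ≤ 2π, 0 ≤ z ≤ 5.

The integrand, after substitution and multiplying by the volume element, becomes (81) · r, so

    ∭_V (∇·F) dV = ∫_0^{2π} ∫_0^{2} ∫_0^{5} (81) · r dz dr dθ.

Inner (z from 0 to 5): 405r.
Middle (r from 0 to 2): 810.
Outer (θ from 0 to 2π): 1620π.

Therefore ∯_{∂V} F · n dS = 1620π.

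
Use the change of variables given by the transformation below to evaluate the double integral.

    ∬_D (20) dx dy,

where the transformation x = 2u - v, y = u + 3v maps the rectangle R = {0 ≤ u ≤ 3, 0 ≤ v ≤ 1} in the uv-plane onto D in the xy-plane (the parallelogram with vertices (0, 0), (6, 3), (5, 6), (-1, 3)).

Compute the Jacobian determinant of (x, y) with respect to (u, v):

    ∂(x,y)/∂(u,v) = | 2  -1 | = (2)(3) - (-1)(1) = 7.
                   | 1  3 |

Its absolute value is |J| = 7 (the area scaling factor).

Substituting x = 2u - v, y = u + 3v into the integrand,

    20 → 20,

so the integral becomes

    ∬_R (20) · |J| du dv = ∫_0^3 ∫_0^1 (140) dv du.

Inner (v): 140.
Outer (u): 420.

Therefore ∬_D (20) dx dy = 420.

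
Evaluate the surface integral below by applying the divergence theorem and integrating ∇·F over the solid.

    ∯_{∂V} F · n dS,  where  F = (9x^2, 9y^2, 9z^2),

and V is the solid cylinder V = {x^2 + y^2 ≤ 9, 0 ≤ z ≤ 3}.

By the divergence theorem,

    ∯_{∂V} F · n dS = ∭_V (∇ · F) dV.

Compute the divergence:
    ∇ · F = ∂F_x/∂x + ∂F_y/∂y + ∂F_z/∂z = 18x + 18y + 18z.

In cylindrical coordinates, x = r cos(θ), y = r sin(θ), z = z, dV = r dr dθ dz, with 0 ≤ r ≤ 3, 0 ≤ θ ≤ 2π, 0 ≤ z ≤ 3.

The integrand, after substitution and multiplying by the volume element, becomes (18sqrt(2)r sin(θ + π/4) + 18z) · r, so

    ∭_V (∇·F) dV = ∫_0^{2π} ∫_0^{3} ∫_0^{3} (18sqrt(2)r sin(θ + π/4) + 18z) · r dz dr dθ.

Inner (z from 0 to 3): 27r (2sqrt(2)r sin(θ + π/4) + 3).
Middle (r from 0 to 3): 486sqrt(2)sin(θ + π/4) + 729/2.
Outer (θ from 0 to 2π): 729π.

Therefore ∯_{∂V} F · n dS = 729π.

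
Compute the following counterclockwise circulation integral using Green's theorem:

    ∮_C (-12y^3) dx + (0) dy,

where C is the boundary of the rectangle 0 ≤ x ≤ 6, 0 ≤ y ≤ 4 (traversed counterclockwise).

Green's theorem converts the closed line integral into a double integral over the enclosed region D:

    ∮_C P dx + Q dy = ∬_D (∂Q/∂x - ∂P/∂y) dA.

Here P = -12y^3, Q = 0, so

    ∂Q/∂x = 0,    ∂P/∂y = -36y^2,
    ∂Q/∂x - ∂P/∂y = 36y^2.

D is the region 0 ≤ x ≤ 6, 0 ≤ y ≤ 4. Evaluating the double integral:

    ∬_D (36y^2) dA = ∫_0^{6} ∫_0^{4} (36y^2) dy dx.

Inner (y from 0 to 4): 768.
Outer (x from 0 to 6): 4608.

Therefore ∮_C P dx + Q dy = 4608.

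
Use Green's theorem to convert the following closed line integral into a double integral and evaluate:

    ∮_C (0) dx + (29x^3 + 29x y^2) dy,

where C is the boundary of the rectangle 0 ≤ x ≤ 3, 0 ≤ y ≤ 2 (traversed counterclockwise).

Green's theorem converts the closed line integral into a double integral over the enclosed region D:

    ∮_C P dx + Q dy = ∬_D (∂Q/∂x - ∂P/∂y) dA.

Here P = 0, Q = 29x^3 + 29x y^2, so

    ∂Q/∂x = 87x^2 + 29y^2,    ∂P/∂y = 0,
    ∂Q/∂x - ∂P/∂y = 87x^2 + 29y^2.

D is the region 0 ≤ x ≤ 3, 0 ≤ y ≤ 2. Evaluating the double integral:

    ∬_D (87x^2 + 29y^2) dA = ∫_0^{3} ∫_0^{2} (87x^2 + 29y^2) dy dx.

Inner (y from 0 to 2): 174x^2 + 232/3.
Outer (x from 0 to 3): 1798.

Therefore ∮_C P dx + Q dy = 1798.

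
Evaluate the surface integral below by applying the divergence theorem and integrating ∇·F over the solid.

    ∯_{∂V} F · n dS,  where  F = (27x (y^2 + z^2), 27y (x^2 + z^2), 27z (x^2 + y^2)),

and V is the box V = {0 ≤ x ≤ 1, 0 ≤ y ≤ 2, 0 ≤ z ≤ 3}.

By the divergence theorem,

    ∯_{∂V} F · n dS = ∭_V (∇ · F) dV.

Compute the divergence:
    ∇ · F = ∂F_x/∂x + ∂F_y/∂y + ∂F_z/∂z = 27y^2 + 27z^2 + 27x^2 + 27z^2 + 27x^2 + 27y^2 = 54x^2 + 54y^2 + 54z^2.

V is a rectangular box, so dV = dx dy dz with 0 ≤ x ≤ 1, 0 ≤ y ≤ 2, 0 ≤ z ≤ 3.

Integrate (54x^2 + 54y^2 + 54z^2) over V as an iterated integral:

    ∭_V (∇·F) dV = ∫_0^{1} ∫_0^{2} ∫_0^{3} (54x^2 + 54y^2 + 54z^2) dz dy dx.

Inner (z from 0 to 3): 162x^2 + 162y^2 + 486.
Middle (y from 0 to 2): 324x^2 + 1404.
Outer (x from 0 to 1): 1512.

Therefore ∯_{∂V} F · n dS = 1512.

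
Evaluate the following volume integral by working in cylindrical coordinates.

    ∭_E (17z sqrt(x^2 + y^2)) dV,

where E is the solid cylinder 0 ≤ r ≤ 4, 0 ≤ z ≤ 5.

In cylindrical coordinates, x = r cos(θ), y = r sin(θ), z = z, and dV = r dr dθ dz.

The integrand becomes 17r z, so

    ∭_E (17z sqrt(x^2 + y^2)) dV = ∫_{0}^{2π} ∫_{0}^{4} ∫_{0}^{5} (17r z) · r dz dr dθ.

Inner (z): 425r^2/2.
Middle (r from 0 to 4): 13600/3.
Outer (θ): 27200π/3.

Therefore the triple integral equals 27200π/3.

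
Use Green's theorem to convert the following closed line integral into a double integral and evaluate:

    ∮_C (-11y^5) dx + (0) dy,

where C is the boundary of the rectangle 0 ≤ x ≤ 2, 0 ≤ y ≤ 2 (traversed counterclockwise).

Green's theorem converts the closed line integral into a double integral over the enclosed region D:

    ∮_C P dx + Q dy = ∬_D (∂Q/∂x - ∂P/∂y) dA.

Here P = -11y^5, Q = 0, so

    ∂Q/∂x = 0,    ∂P/∂y = -55y^4,
    ∂Q/∂x - ∂P/∂y = 55y^4.

D is the region 0 ≤ x ≤ 2, 0 ≤ y ≤ 2. Evaluating the double integral:

    ∬_D (55y^4) dA = ∫_0^{2} ∫_0^{2} (55y^4) dy dx.

Inner (y from 0 to 2): 352.
Outer (x from 0 to 2): 704.

Therefore ∮_C P dx + Q dy = 704.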